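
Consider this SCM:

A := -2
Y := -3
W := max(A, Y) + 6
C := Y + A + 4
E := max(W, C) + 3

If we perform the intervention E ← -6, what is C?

-1

The intervention breaks the incoming arrows to E: E := max(W, C) + 3 no longer applies, and E = -6.
Since C is not a descendant of the intervened variable, it is unaffected.
C = Y + A + 4  [with Y=-3, A=-2]  = -1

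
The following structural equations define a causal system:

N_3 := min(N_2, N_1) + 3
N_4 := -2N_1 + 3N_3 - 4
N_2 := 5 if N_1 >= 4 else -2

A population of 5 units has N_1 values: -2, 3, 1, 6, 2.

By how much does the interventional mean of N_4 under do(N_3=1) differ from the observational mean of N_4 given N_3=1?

-2

The intervention sets N_3=1 in all 5 units regardless of N_1. Recomputing N_4 per unit gives 3, -7, -3, -13, -5; average -5.
E[N_4|N_3=1] averages over only the 4 units with N_3=1 (N_1 = -2, 3, 1, 2): N_4 = 3, -7, -3, -5, mean -3.
Difference = -5 − (-3) = -2.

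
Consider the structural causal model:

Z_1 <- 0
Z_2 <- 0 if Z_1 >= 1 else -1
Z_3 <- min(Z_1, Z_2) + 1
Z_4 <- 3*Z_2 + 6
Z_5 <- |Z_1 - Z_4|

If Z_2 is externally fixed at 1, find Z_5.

9

do(Z_2=1) replaces the equation Z_2 <- 0 if Z_1 >= 1 else -1 with the constant Z_2 = 1.
Z_4 = 3*Z_2 + 6  [with Z_2=1]  = 9
Z_5 = |Z_1 - Z_4|  [with Z_1=0, Z_4=9]  = 9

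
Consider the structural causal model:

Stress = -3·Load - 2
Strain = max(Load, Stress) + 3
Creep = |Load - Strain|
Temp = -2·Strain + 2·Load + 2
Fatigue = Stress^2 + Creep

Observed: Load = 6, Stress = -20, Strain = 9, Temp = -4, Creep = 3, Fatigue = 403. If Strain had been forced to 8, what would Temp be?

-2

The intervention breaks the incoming arrows to Strain: Strain = max(Load, Stress) + 3 no longer applies, and Strain = 8.
Temp = -2·Strain + 2·Load + 2  [with Strain=8, Load=6]  = -2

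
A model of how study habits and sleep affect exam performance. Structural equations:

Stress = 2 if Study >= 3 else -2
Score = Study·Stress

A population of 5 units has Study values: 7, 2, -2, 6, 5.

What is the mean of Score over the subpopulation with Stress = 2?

E[Score|Stress=2] averages over only the 3 units with Stress=2 (Study = 7, 6, 5): Score = 14, 12, 10, mean 12.

12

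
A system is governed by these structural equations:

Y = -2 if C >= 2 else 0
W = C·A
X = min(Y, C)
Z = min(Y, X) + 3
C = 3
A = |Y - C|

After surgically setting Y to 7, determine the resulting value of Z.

Under do(Y=7), the mechanism Y = -2 if C >= 2 else 0 is discarded; Y is fixed at 7.
X = min(Y, C)  [with Y=7, C=3]  = 3
Z = min(Y, X) + 3  [with Y=7, X=3]  = 6

6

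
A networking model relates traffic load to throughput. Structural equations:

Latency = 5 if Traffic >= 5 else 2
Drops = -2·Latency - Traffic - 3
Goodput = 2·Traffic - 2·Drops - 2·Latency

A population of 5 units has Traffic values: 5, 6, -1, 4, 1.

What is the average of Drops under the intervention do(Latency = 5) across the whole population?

do(Latency=5) breaks Latency's dependence on Traffic. With Latency=5 fixed, Drops across the units is -18, -19, -12, -17, -14, mean -16.

-16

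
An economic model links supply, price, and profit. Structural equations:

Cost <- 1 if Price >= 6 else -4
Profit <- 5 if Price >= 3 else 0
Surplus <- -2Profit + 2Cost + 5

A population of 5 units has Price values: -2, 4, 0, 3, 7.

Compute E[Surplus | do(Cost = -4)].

do(Cost=-4) breaks Cost's dependence on Price. With Cost=-4 fixed, Surplus across the units is -3, -13, -3, -13, -13, mean -9.

-9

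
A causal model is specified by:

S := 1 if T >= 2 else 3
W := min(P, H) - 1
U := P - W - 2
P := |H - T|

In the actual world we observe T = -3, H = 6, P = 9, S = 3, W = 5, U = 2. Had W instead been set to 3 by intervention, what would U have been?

The intervention breaks the incoming arrows to W: W := min(P, H) - 1 no longer applies, and W = 3.
P = |H - T|  [with H=6, T=-3]  = 9
U = P - W - 2  [with P=9, W=3]  = 4

4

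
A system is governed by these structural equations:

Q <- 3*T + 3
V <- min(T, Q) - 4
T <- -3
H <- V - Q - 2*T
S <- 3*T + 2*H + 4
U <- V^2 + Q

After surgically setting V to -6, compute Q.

Under do(V=-6), the mechanism V <- min(T, Q) - 4 is discarded; V is fixed at -6.
Since Q is not a descendant of the intervened variable, it is unaffected.
Q = 3*T + 3  [with T=-3]  = -6

-6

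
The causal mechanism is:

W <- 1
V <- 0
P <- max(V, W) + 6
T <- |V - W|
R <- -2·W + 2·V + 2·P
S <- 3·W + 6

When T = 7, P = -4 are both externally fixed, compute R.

-10

The joint intervention fixes T = 7, P = -4, removing each variable's own equation.
R = -2·W + 2·V + 2·P  [with W=1, V=0, P=-4]  = -10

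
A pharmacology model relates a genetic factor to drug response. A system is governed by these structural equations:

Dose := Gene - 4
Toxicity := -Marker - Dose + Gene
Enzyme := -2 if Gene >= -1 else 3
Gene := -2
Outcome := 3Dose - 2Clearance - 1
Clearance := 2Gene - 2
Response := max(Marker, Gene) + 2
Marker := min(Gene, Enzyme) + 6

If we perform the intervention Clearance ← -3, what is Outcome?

-13

do(Clearance=-3) replaces the equation Clearance := 2Gene - 2 with the constant Clearance = -3.
Dose = Gene - 4  [with Gene=-2]  = -6
Outcome = 3Dose - 2Clearance - 1  [with Dose=-6, Clearance=-3]  = -13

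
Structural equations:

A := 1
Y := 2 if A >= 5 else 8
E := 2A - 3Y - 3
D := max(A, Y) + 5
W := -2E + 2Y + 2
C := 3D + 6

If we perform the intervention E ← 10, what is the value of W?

do(E=10) replaces the equation E := 2A - 3Y - 3 with the constant E = 10.
Y = 2 if A >= 5 else 8  [with A=1]  = 8
W = -2E + 2Y + 2  [with E=10, Y=8]  = -2

-2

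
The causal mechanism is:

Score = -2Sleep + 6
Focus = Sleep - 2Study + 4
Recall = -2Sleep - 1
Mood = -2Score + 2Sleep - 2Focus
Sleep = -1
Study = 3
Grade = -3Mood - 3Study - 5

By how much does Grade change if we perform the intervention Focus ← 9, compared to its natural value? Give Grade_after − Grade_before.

72

The intervention breaks the incoming arrows to Focus: Focus = Sleep - 2Study + 4 no longer applies, and Focus = 9.
Score = -2Sleep + 6  [with Sleep=-1]  = 8
Mood = -2Score + 2Sleep - 2Focus  [with Score=8, Sleep=-1, Focus=9]  = -36
Grade = -3Mood - 3Study - 5  [with Mood=-36, Study=3]  = 94
Without intervention: Focus = Sleep - 2Study + 4  [with Sleep=-1, Study=3]  = -3; Score = -2Sleep + 6  [with Sleep=-1]  = 8; Mood = -2Score + 2Sleep - 2Focus  [with Score=8, Sleep=-1, Focus=-3]  = -12; Grade = -3Mood - 3Study - 5  [with Mood=-12, Study=3]  = 22.
Change = 94 − 22 = 72.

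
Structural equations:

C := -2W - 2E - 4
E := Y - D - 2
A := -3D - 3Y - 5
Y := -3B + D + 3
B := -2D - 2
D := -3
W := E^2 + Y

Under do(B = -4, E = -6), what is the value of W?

48

Setting B = -4, E = -6 by intervention discards those variables' equations.
Y = -3B + D + 3  [with B=-4, D=-3]  = 12
W = E^2 + Y  [with E=-6, Y=12]  = 48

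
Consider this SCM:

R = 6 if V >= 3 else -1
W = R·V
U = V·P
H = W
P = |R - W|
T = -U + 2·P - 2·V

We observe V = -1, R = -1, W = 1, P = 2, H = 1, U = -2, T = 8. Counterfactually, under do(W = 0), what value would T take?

5

The intervention breaks the incoming arrows to W: W = R·V no longer applies, and W = 0.
R = 6 if V >= 3 else -1  [with V=-1]  = -1
P = |R - W|  [with R=-1, W=0]  = 1
U = V·P  [with V=-1, P=1]  = -1
T = -U + 2·P - 2·V  [with U=-1, P=1, V=-1]  = 5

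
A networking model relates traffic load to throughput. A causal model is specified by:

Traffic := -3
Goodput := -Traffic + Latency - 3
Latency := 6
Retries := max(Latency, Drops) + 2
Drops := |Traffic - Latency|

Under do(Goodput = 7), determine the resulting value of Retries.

11

The intervention breaks the incoming arrows to Goodput: Goodput := -Traffic + Latency - 3 no longer applies, and Goodput = 7.
Since Retries is not a descendant of the intervened variable, it is unaffected.
Drops = |Traffic - Latency|  [with Traffic=-3, Latency=6]  = 9
Retries = max(Latency, Drops) + 2  [with Latency=6, Drops=9]  = 11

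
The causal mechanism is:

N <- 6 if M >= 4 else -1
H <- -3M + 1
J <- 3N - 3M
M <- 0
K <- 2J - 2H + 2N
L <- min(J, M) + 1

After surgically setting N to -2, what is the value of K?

-18

Under do(N=-2), the mechanism N <- 6 if M >= 4 else -1 is discarded; N is fixed at -2.
J = 3N - 3M  [with N=-2, M=0]  = -6
H = -3M + 1  [with M=0]  = 1
K = 2J - 2H + 2N  [with J=-6, H=1, N=-2]  = -18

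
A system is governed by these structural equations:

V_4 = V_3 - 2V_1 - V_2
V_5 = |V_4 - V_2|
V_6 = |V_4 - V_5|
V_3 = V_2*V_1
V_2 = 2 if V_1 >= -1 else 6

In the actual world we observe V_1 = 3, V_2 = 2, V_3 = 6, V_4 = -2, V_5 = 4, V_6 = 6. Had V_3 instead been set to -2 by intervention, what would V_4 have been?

The intervention breaks the incoming arrows to V_3: V_3 = V_2*V_1 no longer applies, and V_3 = -2.
V_2 = 2 if V_1 >= -1 else 6  [with V_1=3]  = 2
V_4 = V_3 - 2V_1 - V_2  [with V_3=-2, V_1=3, V_2=2]  = -10

-10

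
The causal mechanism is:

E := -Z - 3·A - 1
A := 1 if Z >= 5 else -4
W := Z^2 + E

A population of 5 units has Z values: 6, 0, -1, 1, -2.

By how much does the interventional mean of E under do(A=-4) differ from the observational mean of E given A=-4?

-1.3

Under do(A=-4), A's equation is replaced by A=-4 for every unit. Per-unit E: 5, 11, 12, 10, 13. Mean = 10.2.
Conditioning on A=-4 selects the 4 unit(s) with Z ∈ {0, -1, 1, -2}. Their E values: 11, 12, 10, 13. Mean = 11.5.
Difference = 10.2 − 11.5 = -1.3.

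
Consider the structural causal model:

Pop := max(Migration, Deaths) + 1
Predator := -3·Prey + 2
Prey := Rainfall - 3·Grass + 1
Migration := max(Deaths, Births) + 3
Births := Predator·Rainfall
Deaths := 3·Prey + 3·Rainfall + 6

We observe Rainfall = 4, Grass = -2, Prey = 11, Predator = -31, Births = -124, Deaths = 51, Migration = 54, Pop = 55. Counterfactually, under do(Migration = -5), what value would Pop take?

52

do(Migration=-5) replaces the equation Migration := max(Deaths, Births) + 3 with the constant Migration = -5.
Prey = Rainfall - 3·Grass + 1  [with Rainfall=4, Grass=-2]  = 11
Deaths = 3·Prey + 3·Rainfall + 6  [with Prey=11, Rainfall=4]  = 51
Pop = max(Migration, Deaths) + 1  [with Migration=-5, Deaths=51]  = 52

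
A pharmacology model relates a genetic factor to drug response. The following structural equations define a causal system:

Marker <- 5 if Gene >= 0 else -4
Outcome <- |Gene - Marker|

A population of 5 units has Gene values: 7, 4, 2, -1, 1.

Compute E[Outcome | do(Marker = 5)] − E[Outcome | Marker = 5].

0.7

The intervention sets Marker=5 in all 5 units regardless of Gene. Recomputing Outcome per unit gives 2, 1, 3, 6, 4; average 3.2.
Observing Marker=5 restricts to units where Marker's equation naturally yields 5: Gene ∈ {7, 4, 2, 1}. In that subpopulation Outcome = 2, 1, 3, 4, mean 2.5.
Difference = 3.2 − 2.5 = 0.7.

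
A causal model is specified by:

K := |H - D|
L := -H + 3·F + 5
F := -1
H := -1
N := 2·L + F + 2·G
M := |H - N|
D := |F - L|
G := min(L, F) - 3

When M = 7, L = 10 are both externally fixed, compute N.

11

The joint intervention fixes M = 7, L = 10, removing each variable's own equation.
G = min(L, F) - 3  [with L=10, F=-1]  = -4
N = 2·L + F + 2·G  [with L=10, F=-1, G=-4]  = 11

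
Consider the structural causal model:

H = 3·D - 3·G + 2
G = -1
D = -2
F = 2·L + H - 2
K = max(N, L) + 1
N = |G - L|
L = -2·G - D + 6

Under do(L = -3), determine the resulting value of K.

The intervention breaks the incoming arrows to L: L = -2·G - D + 6 no longer applies, and L = -3.
N = |G - L|  [with G=-1, L=-3]  = 2
K = max(N, L) + 1  [with N=2, L=-3]  = 3

3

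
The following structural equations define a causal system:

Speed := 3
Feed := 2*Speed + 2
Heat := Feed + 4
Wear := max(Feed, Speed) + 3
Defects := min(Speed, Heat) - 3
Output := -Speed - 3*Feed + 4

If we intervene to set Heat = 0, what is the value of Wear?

The intervention breaks the incoming arrows to Heat: Heat := Feed + 4 no longer applies, and Heat = 0.
Wear is not downstream of the intervention, so its value is determined by the original equations.
Feed = 2*Speed + 2  [with Speed=3]  = 8
Wear = max(Feed, Speed) + 3  [with Feed=8, Speed=3]  = 11

11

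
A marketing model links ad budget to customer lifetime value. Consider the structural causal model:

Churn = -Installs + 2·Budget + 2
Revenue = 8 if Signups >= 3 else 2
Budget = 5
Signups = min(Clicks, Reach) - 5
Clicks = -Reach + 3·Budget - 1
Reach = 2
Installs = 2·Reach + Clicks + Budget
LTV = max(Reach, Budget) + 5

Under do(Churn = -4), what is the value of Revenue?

2

Intervening sets Churn = -4 and removes its equation (Churn = -Installs + 2·Budget + 2).
No directed path runs from Churn to Revenue, so Revenue keeps its natural value.
Clicks = -Reach + 3·Budget - 1  [with Reach=2, Budget=5]  = 12
Signups = min(Clicks, Reach) - 5  [with Clicks=12, Reach=2]  = -3
Revenue = 8 if Signups >= 3 else 2  [with Signups=-3]  = 2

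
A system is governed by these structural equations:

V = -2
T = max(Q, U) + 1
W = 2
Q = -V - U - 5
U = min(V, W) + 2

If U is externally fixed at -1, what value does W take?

2

Under do(U=-1), the mechanism U = min(V, W) + 2 is discarded; U is fixed at -1.
W is not downstream of the intervention, so its value is determined by the original equations.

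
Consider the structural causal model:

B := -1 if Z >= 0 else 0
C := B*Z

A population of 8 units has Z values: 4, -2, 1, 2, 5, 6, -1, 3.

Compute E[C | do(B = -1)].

do(B=-1) breaks B's dependence on Z. With B=-1 fixed, C across the units is -4, 2, -1, -2, -5, -6, 1, -3, mean -2.25.

-2.25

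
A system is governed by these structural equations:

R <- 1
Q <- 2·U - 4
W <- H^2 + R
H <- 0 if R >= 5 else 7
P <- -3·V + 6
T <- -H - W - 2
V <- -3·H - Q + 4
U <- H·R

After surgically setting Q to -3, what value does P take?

Intervening sets Q = -3 and removes its equation (Q <- 2·U - 4).
H = 0 if R >= 5 else 7  [with R=1]  = 7
V = -3·H - Q + 4  [with H=7, Q=-3]  = -14
P = -3·V + 6  [with V=-14]  = 48

48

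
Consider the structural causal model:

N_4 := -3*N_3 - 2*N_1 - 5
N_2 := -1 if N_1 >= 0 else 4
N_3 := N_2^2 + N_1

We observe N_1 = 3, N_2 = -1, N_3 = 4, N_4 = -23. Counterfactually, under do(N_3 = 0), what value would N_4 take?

The intervention breaks the incoming arrows to N_3: N_3 := N_2^2 + N_1 no longer applies, and N_3 = 0.
N_4 = -3*N_3 - 2*N_1 - 5  [with N_3=0, N_1=3]  = -11

-11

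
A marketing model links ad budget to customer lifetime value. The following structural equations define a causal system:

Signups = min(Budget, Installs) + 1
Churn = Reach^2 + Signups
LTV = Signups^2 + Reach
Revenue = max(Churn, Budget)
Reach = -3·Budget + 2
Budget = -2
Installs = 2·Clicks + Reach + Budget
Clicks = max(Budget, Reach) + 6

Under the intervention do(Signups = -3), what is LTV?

do(Signups=-3) replaces the equation Signups = min(Budget, Installs) + 1 with the constant Signups = -3.
Reach = -3·Budget + 2  [with Budget=-2]  = 8
LTV = Signups^2 + Reach  [with Signups=-3, Reach=8]  = 17

17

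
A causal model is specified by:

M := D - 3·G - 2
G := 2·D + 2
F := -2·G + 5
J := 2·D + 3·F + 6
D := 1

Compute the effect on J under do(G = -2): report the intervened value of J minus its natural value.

do(G=-2) replaces the equation G := 2·D + 2 with the constant G = -2.
F = -2·G + 5  [with G=-2]  = 9
J = 2·D + 3·F + 6  [with D=1, F=9]  = 35
Without intervention: G = 2·D + 2  [with D=1]  = 4; F = -2·G + 5  [with G=4]  = -3; J = 2·D + 3·F + 6  [with D=1, F=-3]  = -1.
Change = 35 − (-1) = 36.

36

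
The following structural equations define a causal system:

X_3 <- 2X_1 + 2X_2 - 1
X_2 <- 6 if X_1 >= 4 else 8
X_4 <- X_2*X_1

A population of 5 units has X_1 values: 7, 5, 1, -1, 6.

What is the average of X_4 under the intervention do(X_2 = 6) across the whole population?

21.6

Under do(X_2=6), X_2's equation is replaced by X_2=6 for every unit. Per-unit X_4: 42, 30, 6, -6, 36. Mean = 21.6.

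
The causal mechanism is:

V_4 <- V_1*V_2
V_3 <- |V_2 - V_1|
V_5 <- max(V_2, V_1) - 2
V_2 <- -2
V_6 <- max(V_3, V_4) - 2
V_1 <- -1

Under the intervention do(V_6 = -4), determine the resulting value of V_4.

2

do(V_6=-4) replaces the equation V_6 <- max(V_3, V_4) - 2 with the constant V_6 = -4.
No directed path runs from V_6 to V_4, so V_4 keeps its natural value.
V_4 = V_1*V_2  [with V_1=-1, V_2=-2]  = 2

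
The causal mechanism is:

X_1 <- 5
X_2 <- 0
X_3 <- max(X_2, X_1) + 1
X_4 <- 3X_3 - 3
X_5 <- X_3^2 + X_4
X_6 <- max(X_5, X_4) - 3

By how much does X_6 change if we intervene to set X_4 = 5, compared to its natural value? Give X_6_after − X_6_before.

-10

Under do(X_4=5), the mechanism X_4 <- 3X_3 - 3 is discarded; X_4 is fixed at 5.
X_3 = max(X_2, X_1) + 1  [with X_2=0, X_1=5]  = 6
X_5 = X_3^2 + X_4  [with X_3=6, X_4=5]  = 41
X_6 = max(X_5, X_4) - 3  [with X_5=41, X_4=5]  = 38
Without intervention: X_3 = max(X_2, X_1) + 1  [with X_2=0, X_1=5]  = 6; X_4 = 3X_3 - 3  [with X_3=6]  = 15; X_5 = X_3^2 + X_4  [with X_3=6, X_4=15]  = 51; X_6 = max(X_5, X_4) - 3  [with X_5=51, X_4=15]  = 48.
Change = 38 − 48 = -10.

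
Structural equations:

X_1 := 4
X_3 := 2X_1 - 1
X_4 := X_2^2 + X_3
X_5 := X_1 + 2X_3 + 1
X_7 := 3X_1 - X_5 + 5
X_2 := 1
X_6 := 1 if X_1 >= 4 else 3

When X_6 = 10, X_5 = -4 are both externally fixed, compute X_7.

Setting X_6 = 10, X_5 = -4 by intervention discards those variables' equations.
X_7 = 3X_1 - X_5 + 5  [with X_1=4, X_5=-4]  = 21

21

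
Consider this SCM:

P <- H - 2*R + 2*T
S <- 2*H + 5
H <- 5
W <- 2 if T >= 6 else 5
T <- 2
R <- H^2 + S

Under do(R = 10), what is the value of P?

Intervening sets R = 10 and removes its equation (R <- H^2 + S).
P = H - 2*R + 2*T  [with H=5, R=10, T=2]  = -11

-11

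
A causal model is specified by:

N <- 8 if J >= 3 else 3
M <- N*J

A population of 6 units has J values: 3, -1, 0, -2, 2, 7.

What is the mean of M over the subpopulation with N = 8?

E[M|N=8] averages over only the 2 units with N=8 (J = 3, 7): M = 24, 56, mean 40.

40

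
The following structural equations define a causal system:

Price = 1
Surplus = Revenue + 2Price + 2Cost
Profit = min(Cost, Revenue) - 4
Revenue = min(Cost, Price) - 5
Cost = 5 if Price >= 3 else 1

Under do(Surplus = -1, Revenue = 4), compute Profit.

Under do(Surplus = -1, Revenue = 4), each intervened variable's structural equation is replaced by its fixed value.
Cost = 5 if Price >= 3 else 1  [with Price=1]  = 1
Profit = min(Cost, Revenue) - 4  [with Cost=1, Revenue=4]  = -3

-3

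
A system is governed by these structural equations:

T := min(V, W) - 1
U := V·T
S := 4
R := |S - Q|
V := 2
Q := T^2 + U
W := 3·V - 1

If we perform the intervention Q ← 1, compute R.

3

Intervening sets Q = 1 and removes its equation (Q := T^2 + U).
R = |S - Q|  [with S=4, Q=1]  = 3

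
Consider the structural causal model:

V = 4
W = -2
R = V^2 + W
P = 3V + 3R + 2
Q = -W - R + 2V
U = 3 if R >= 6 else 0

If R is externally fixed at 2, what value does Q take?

8

do(R=2) replaces the equation R = V^2 + W with the constant R = 2.
Q = -W - R + 2V  [with W=-2, R=2, V=4]  = 8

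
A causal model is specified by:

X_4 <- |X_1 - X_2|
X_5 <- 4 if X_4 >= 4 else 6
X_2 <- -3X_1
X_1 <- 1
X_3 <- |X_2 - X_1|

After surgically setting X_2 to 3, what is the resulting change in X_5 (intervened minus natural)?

do(X_2=3) replaces the equation X_2 <- -3X_1 with the constant X_2 = 3.
X_4 = |X_1 - X_2|  [with X_1=1, X_2=3]  = 2
X_5 = 4 if X_4 >= 4 else 6  [with X_4=2]  = 6
Without intervention: X_2 = -3X_1  [with X_1=1]  = -3; X_4 = |X_1 - X_2|  [with X_1=1, X_2=-3]  = 4; X_5 = 4 if X_4 >= 4 else 6  [with X_4=4]  = 4.
Change = 6 − 4 = 2.

2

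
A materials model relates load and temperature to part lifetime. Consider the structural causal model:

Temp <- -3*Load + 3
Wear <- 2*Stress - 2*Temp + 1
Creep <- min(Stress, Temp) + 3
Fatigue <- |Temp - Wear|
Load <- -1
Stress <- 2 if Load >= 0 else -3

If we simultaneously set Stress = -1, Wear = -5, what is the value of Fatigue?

Setting Stress = -1, Wear = -5 by intervention discards those variables' equations.
Temp = -3*Load + 3  [with Load=-1]  = 6
Fatigue = |Temp - Wear|  [with Temp=6, Wear=-5]  = 11

11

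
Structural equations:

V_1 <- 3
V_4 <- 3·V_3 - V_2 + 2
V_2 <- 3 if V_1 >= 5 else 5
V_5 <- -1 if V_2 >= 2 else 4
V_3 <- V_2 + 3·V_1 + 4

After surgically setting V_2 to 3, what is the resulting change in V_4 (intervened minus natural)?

Under do(V_2=3), the mechanism V_2 <- 3 if V_1 >= 5 else 5 is discarded; V_2 is fixed at 3.
V_3 = V_2 + 3·V_1 + 4  [with V_2=3, V_1=3]  = 16
V_4 = 3·V_3 - V_2 + 2  [with V_3=16, V_2=3]  = 47
Without intervention: V_2 = 3 if V_1 >= 5 else 5  [with V_1=3]  = 5; V_3 = V_2 + 3·V_1 + 4  [with V_2=5, V_1=3]  = 18; V_4 = 3·V_3 - V_2 + 2  [with V_3=18, V_2=5]  = 51.
Change = 47 − 51 = -4.

-4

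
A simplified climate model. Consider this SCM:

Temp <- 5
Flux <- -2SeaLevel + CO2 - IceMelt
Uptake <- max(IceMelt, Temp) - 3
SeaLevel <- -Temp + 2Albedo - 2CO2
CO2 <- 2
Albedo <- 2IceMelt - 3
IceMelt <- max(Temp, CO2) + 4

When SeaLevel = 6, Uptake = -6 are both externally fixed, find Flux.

-19

Under do(SeaLevel = 6, Uptake = -6), each intervened variable's structural equation is replaced by its fixed value.
IceMelt = max(Temp, CO2) + 4  [with Temp=5, CO2=2]  = 9
Flux = -2SeaLevel + CO2 - IceMelt  [with SeaLevel=6, CO2=2, IceMelt=9]  = -19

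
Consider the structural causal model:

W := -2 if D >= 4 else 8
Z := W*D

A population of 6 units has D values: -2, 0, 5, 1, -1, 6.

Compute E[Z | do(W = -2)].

-3

Every unit gets W=-2 under the intervention. Z values become 4, 0, -10, -2, 2, -12; E[Z|do(W=-2)] = -3.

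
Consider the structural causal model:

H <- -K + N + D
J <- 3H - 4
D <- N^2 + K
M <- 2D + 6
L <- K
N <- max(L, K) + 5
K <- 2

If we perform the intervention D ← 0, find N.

Under do(D=0), the mechanism D <- N^2 + K is discarded; D is fixed at 0.
Since N is not a descendant of the intervened variable, it is unaffected.
L = K  [with K=2]  = 2
N = max(L, K) + 5  [with L=2, K=2]  = 7

7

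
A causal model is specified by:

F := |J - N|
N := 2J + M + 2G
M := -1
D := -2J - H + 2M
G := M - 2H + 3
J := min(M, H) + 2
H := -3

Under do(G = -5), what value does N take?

do(G=-5) replaces the equation G := M - 2H + 3 with the constant G = -5.
J = min(M, H) + 2  [with M=-1, H=-3]  = -1
N = 2J + M + 2G  [with J=-1, M=-1, G=-5]  = -13

-13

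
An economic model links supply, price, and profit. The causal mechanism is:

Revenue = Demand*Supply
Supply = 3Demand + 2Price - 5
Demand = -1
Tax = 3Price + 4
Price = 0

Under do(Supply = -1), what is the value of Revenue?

The intervention breaks the incoming arrows to Supply: Supply = 3Demand + 2Price - 5 no longer applies, and Supply = -1.
Revenue = Demand*Supply  [with Demand=-1, Supply=-1]  = 1

1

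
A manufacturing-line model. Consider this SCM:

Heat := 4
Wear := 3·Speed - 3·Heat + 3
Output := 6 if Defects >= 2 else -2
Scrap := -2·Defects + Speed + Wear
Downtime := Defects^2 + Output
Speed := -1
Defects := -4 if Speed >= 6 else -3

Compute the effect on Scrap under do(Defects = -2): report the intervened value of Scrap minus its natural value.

Intervening sets Defects = -2 and removes its equation (Defects := -4 if Speed >= 6 else -3).
Wear = 3·Speed - 3·Heat + 3  [with Speed=-1, Heat=4]  = -12
Scrap = -2·Defects + Speed + Wear  [with Defects=-2, Speed=-1, Wear=-12]  = -9
Without intervention: Wear = 3·Speed - 3·Heat + 3  [with Speed=-1, Heat=4]  = -12; Defects = -4 if Speed >= 6 else -3  [with Speed=-1]  = -3; Scrap = -2·Defects + Speed + Wear  [with Defects=-3, Speed=-1, Wear=-12]  = -7.
Change = -9 − (-7) = -2.

-2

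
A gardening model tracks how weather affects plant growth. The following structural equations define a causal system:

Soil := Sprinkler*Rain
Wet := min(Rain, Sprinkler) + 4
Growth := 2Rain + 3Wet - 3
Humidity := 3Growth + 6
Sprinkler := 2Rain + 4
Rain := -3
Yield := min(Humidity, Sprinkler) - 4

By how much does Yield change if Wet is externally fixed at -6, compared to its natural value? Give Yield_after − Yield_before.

The intervention breaks the incoming arrows to Wet: Wet := min(Rain, Sprinkler) + 4 no longer applies, and Wet = -6.
Sprinkler = 2Rain + 4  [with Rain=-3]  = -2
Growth = 2Rain + 3Wet - 3  [with Rain=-3, Wet=-6]  = -27
Humidity = 3Growth + 6  [with Growth=-27]  = -75
Yield = min(Humidity, Sprinkler) - 4  [with Humidity=-75, Sprinkler=-2]  = -79
Without intervention: Sprinkler = 2Rain + 4  [with Rain=-3]  = -2; Wet = min(Rain, Sprinkler) + 4  [with Rain=-3, Sprinkler=-2]  = 1; Growth = 2Rain + 3Wet - 3  [with Rain=-3, Wet=1]  = -6; Humidity = 3Growth + 6  [with Growth=-6]  = -12; Yield = min(Humidity, Sprinkler) - 4  [with Humidity=-12, Sprinkler=-2]  = -16.
Change = -79 − (-16) = -63.

-63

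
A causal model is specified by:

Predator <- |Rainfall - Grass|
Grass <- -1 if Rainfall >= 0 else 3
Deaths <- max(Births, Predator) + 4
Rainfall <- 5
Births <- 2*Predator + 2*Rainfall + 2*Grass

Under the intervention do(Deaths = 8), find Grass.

Under do(Deaths=8), the mechanism Deaths <- max(Births, Predator) + 4 is discarded; Deaths is fixed at 8.
No directed path runs from Deaths to Grass, so Grass keeps its natural value.
Grass = -1 if Rainfall >= 0 else 3  [with Rainfall=5]  = -1

-1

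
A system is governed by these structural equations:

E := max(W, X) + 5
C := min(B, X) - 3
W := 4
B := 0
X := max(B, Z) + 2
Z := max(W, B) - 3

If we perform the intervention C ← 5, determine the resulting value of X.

3

The intervention breaks the incoming arrows to C: C := min(B, X) - 3 no longer applies, and C = 5.
Since X is not a descendant of the intervened variable, it is unaffected.
Z = max(W, B) - 3  [with W=4, B=0]  = 1
X = max(B, Z) + 2  [with B=0, Z=1]  = 3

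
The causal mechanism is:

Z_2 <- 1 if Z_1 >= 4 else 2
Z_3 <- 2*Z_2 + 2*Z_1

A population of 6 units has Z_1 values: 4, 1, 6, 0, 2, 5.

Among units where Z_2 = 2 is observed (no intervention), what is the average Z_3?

6

Observing Z_2=2 restricts to units where Z_2's equation naturally yields 2: Z_1 ∈ {1, 0, 2}. In that subpopulation Z_3 = 6, 4, 8, mean 6.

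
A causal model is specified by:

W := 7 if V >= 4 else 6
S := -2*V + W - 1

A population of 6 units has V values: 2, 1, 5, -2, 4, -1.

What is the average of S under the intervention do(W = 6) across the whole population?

2

The intervention sets W=6 in all 6 units regardless of V. Recomputing S per unit gives 1, 3, -5, 9, -3, 7; average 2.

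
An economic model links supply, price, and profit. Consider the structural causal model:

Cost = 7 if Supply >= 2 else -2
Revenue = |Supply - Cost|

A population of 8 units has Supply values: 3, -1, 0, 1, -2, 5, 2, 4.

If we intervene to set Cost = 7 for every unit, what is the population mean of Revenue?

Under do(Cost=7), Cost's equation is replaced by Cost=7 for every unit. Per-unit Revenue: 4, 8, 7, 6, 9, 2, 5, 3. Mean = 5.5.

5.5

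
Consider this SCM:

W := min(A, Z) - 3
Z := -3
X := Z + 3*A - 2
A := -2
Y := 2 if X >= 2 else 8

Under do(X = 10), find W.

-6

The intervention breaks the incoming arrows to X: X := Z + 3*A - 2 no longer applies, and X = 10.
W is not downstream of the intervention, so its value is determined by the original equations.
W = min(A, Z) - 3  [with A=-2, Z=-3]  = -6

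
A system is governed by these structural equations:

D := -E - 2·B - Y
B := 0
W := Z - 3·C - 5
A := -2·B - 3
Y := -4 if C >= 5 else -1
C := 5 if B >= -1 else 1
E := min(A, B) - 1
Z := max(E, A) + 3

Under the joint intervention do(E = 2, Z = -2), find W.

Under do(E = 2, Z = -2), each intervened variable's structural equation is replaced by its fixed value.
C = 5 if B >= -1 else 1  [with B=0]  = 5
W = Z - 3·C - 5  [with Z=-2, C=5]  = -22

-22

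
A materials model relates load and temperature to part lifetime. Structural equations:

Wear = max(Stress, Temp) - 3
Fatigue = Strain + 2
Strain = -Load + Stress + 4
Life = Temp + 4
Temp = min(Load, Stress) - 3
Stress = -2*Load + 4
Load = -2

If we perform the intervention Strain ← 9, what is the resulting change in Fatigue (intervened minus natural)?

The intervention breaks the incoming arrows to Strain: Strain = -Load + Stress + 4 no longer applies, and Strain = 9.
Fatigue = Strain + 2  [with Strain=9]  = 11
Without intervention: Stress = -2*Load + 4  [with Load=-2]  = 8; Strain = -Load + Stress + 4  [with Load=-2, Stress=8]  = 14; Fatigue = Strain + 2  [with Strain=14]  = 16.
Change = 11 − 16 = -5.

-5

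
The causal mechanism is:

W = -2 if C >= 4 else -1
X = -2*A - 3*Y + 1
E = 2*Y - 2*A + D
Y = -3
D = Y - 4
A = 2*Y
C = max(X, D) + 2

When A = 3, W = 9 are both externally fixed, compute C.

Under do(A = 3, W = 9), each intervened variable's structural equation is replaced by its fixed value.
D = Y - 4  [with Y=-3]  = -7
X = -2*A - 3*Y + 1  [with A=3, Y=-3]  = 4
C = max(X, D) + 2  [with X=4, D=-7]  = 6

6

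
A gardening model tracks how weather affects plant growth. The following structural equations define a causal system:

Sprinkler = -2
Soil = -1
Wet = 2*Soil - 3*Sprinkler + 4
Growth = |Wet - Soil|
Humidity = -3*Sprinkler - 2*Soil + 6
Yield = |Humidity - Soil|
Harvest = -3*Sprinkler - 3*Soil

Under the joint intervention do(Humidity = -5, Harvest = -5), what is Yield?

4

Under do(Humidity = -5, Harvest = -5), each intervened variable's structural equation is replaced by its fixed value.
Yield = |Humidity - Soil|  [with Humidity=-5, Soil=-1]  = 4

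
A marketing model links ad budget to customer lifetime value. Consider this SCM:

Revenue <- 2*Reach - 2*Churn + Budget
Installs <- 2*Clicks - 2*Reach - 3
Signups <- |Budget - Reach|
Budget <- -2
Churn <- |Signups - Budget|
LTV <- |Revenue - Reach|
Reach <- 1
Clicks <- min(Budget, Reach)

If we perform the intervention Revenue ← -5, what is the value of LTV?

do(Revenue=-5) replaces the equation Revenue <- 2*Reach - 2*Churn + Budget with the constant Revenue = -5.
LTV = |Revenue - Reach|  [with Revenue=-5, Reach=1]  = 6

6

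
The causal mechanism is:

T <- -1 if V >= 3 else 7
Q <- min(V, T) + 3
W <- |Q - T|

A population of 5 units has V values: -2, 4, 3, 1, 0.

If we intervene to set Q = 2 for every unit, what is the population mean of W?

4.2

Every unit gets Q=2 under the intervention. W values become 5, 3, 3, 5, 5; E[W|do(Q=2)] = 4.2.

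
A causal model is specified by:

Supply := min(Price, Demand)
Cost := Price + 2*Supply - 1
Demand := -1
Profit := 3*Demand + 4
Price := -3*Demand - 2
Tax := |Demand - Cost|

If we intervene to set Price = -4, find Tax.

do(Price=-4) replaces the equation Price := -3*Demand - 2 with the constant Price = -4.
Supply = min(Price, Demand)  [with Price=-4, Demand=-1]  = -4
Cost = Price + 2*Supply - 1  [with Price=-4, Supply=-4]  = -13
Tax = |Demand - Cost|  [with Demand=-1, Cost=-13]  = 12

12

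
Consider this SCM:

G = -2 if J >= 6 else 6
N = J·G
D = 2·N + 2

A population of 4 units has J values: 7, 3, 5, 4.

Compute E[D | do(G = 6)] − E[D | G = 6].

9

Under do(G=6), G's equation is replaced by G=6 for every unit. Per-unit D: 86, 38, 62, 50. Mean = 59.
Observing G=6 restricts to units where G's equation naturally yields 6: J ∈ {3, 5, 4}. In that subpopulation D = 38, 62, 50, mean 50.
Difference = 59 − 50 = 9.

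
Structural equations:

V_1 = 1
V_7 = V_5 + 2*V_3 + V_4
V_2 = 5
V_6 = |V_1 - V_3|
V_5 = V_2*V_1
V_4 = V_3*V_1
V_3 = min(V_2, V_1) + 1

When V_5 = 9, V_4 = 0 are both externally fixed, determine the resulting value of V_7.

Setting V_5 = 9, V_4 = 0 by intervention discards those variables' equations.
V_3 = min(V_2, V_1) + 1  [with V_2=5, V_1=1]  = 2
V_7 = V_5 + 2*V_3 + V_4  [with V_5=9, V_3=2, V_4=0]  = 13

13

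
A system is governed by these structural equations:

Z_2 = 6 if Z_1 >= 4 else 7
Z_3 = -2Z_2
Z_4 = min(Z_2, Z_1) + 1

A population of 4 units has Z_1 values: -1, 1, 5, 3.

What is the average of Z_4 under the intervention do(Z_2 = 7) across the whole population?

Under do(Z_2=7), Z_2's equation is replaced by Z_2=7 for every unit. Per-unit Z_4: 0, 2, 6, 4. Mean = 3.

3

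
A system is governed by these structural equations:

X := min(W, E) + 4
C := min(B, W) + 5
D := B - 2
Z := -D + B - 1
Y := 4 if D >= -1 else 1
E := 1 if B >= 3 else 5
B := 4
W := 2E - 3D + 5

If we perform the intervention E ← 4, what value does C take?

9

The intervention breaks the incoming arrows to E: E := 1 if B >= 3 else 5 no longer applies, and E = 4.
D = B - 2  [with B=4]  = 2
W = 2E - 3D + 5  [with E=4, D=2]  = 7
C = min(B, W) + 5  [with B=4, W=7]  = 9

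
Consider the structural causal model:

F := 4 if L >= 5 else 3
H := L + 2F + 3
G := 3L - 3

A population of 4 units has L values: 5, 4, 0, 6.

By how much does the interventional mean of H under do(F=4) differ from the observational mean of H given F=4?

-1.75

do(F=4) breaks F's dependence on L. With F=4 fixed, H across the units is 16, 15, 11, 17, mean 14.75.
Observing F=4 restricts to units where F's equation naturally yields 4: L ∈ {5, 6}. In that subpopulation H = 16, 17, mean 16.5.
Difference = 14.75 − 16.5 = -1.75.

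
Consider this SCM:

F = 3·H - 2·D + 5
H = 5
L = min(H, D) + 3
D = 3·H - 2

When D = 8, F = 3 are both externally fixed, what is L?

8

Setting D = 8, F = 3 by intervention discards those variables' equations.
L = min(H, D) + 3  [with H=5, D=8]  = 8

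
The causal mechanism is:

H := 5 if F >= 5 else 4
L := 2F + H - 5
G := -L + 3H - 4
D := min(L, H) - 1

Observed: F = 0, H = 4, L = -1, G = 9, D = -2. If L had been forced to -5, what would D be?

-6

do(L=-5) replaces the equation L := 2F + H - 5 with the constant L = -5.
H = 5 if F >= 5 else 4  [with F=0]  = 4
D = min(L, H) - 1  [with L=-5, H=4]  = -6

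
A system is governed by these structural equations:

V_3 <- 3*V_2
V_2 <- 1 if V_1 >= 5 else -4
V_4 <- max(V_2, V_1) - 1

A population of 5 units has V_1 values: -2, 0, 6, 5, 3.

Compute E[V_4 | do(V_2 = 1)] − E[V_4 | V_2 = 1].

-2.3

Under do(V_2=1), V_2's equation is replaced by V_2=1 for every unit. Per-unit V_4: 0, 0, 5, 4, 2. Mean = 2.2.
Observing V_2=1 restricts to units where V_2's equation naturally yields 1: V_1 ∈ {6, 5}. In that subpopulation V_4 = 5, 4, mean 4.5.
Difference = 2.2 − 4.5 = -2.3.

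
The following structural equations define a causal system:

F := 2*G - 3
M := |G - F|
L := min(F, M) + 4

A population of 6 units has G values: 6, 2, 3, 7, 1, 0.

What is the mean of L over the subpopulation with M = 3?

Observing M=3 restricts to units where M's equation naturally yields 3: G ∈ {6, 0}. In that subpopulation L = 7, 1, mean 4.

4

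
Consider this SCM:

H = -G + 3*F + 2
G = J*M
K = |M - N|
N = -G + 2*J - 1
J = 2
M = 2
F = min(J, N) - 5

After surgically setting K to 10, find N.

Under do(K=10), the mechanism K = |M - N| is discarded; K is fixed at 10.
Since N is not a descendant of the intervened variable, it is unaffected.
G = J*M  [with J=2, M=2]  = 4
N = -G + 2*J - 1  [with G=4, J=2]  = -1

-1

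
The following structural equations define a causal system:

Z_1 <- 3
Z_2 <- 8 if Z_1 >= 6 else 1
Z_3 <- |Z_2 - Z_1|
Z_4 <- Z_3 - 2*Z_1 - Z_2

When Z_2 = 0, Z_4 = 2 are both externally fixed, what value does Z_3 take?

3

The joint intervention fixes Z_2 = 0, Z_4 = 2, removing each variable's own equation.
Z_3 = |Z_2 - Z_1|  [with Z_2=0, Z_1=3]  = 3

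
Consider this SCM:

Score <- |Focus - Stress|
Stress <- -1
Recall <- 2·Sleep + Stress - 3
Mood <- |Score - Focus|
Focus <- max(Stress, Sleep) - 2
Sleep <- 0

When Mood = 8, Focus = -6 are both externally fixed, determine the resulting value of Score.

Under do(Mood = 8, Focus = -6), each intervened variable's structural equation is replaced by its fixed value.
Score = |Focus - Stress|  [with Focus=-6, Stress=-1]  = 5

5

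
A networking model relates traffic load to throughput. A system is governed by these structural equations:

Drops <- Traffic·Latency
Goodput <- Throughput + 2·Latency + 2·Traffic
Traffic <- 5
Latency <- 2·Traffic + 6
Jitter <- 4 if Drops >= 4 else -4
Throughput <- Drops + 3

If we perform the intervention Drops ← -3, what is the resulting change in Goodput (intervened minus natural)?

The intervention breaks the incoming arrows to Drops: Drops <- Traffic·Latency no longer applies, and Drops = -3.
Latency = 2·Traffic + 6  [with Traffic=5]  = 16
Throughput = Drops + 3  [with Drops=-3]  = 0
Goodput = Throughput + 2·Latency + 2·Traffic  [with Throughput=0, Latency=16, Traffic=5]  = 42
Without intervention: Latency = 2·Traffic + 6  [with Traffic=5]  = 16; Drops = Traffic·Latency  [with Traffic=5, Latency=16]  = 80; Throughput = Drops + 3  [with Drops=80]  = 83; Goodput = Throughput + 2·Latency + 2·Traffic  [with Throughput=83, Latency=16, Traffic=5]  = 125.
Change = 42 − 125 = -83.

-83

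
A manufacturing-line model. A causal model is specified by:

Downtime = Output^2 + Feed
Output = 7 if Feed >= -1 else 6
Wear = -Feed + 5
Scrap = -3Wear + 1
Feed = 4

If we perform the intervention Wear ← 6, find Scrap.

The intervention breaks the incoming arrows to Wear: Wear = -Feed + 5 no longer applies, and Wear = 6.
Scrap = -3Wear + 1  [with Wear=6]  = -17

-17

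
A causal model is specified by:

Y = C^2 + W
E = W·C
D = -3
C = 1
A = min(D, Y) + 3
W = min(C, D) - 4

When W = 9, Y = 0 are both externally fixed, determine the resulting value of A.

Setting W = 9, Y = 0 by intervention discards those variables' equations.
A = min(D, Y) + 3  [with D=-3, Y=0]  = 0

0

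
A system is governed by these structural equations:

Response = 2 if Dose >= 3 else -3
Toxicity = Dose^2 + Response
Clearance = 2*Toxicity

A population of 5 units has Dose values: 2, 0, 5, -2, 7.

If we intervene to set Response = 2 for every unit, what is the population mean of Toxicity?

Under do(Response=2), Response's equation is replaced by Response=2 for every unit. Per-unit Toxicity: 6, 2, 27, 6, 51. Mean = 18.4.

18.4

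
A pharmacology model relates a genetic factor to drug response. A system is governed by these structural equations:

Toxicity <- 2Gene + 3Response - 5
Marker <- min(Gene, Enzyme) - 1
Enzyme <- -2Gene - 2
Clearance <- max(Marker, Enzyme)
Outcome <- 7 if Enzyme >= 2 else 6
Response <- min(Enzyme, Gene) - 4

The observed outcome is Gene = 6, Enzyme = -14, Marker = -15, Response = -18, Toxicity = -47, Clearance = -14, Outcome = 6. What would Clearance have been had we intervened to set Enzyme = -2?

Under do(Enzyme=-2), the mechanism Enzyme <- -2Gene - 2 is discarded; Enzyme is fixed at -2.
Marker = min(Gene, Enzyme) - 1  [with Gene=6, Enzyme=-2]  = -3
Clearance = max(Marker, Enzyme)  [with Marker=-3, Enzyme=-2]  = -2

-2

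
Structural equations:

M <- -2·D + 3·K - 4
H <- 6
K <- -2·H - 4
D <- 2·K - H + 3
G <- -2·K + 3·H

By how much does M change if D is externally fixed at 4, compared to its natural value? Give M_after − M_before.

-78

do(D=4) replaces the equation D <- 2·K - H + 3 with the constant D = 4.
K = -2·H - 4  [with H=6]  = -16
M = -2·D + 3·K - 4  [with D=4, K=-16]  = -60
Without intervention: K = -2·H - 4  [with H=6]  = -16; D = 2·K - H + 3  [with K=-16, H=6]  = -35; M = -2·D + 3·K - 4  [with D=-35, K=-16]  = 18.
Change = -60 − 18 = -78.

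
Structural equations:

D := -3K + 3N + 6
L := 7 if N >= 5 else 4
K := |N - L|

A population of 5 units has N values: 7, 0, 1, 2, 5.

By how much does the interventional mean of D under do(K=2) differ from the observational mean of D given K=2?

-1.5

do(K=2) breaks K's dependence on N. With K=2 fixed, D across the units is 21, 0, 3, 6, 15, mean 9.
Observing K=2 restricts to units where K's equation naturally yields 2: N ∈ {2, 5}. In that subpopulation D = 6, 15, mean 10.5.
Difference = 9 − 10.5 = -1.5.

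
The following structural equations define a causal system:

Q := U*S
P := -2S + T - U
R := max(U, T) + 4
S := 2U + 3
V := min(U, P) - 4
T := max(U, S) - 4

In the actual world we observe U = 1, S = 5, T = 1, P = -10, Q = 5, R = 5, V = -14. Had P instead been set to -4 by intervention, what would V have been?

The intervention breaks the incoming arrows to P: P := -2S + T - U no longer applies, and P = -4.
V = min(U, P) - 4  [with U=1, P=-4]  = -8

-8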